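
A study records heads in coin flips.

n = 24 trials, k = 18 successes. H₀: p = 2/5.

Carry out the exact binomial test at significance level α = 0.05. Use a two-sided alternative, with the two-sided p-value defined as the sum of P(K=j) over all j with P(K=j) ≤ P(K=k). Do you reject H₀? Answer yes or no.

reject H₀: yes

Exact binomial: n=24, k=18, p₀=2/5=0.4000
P(X=j) = C(n,j)·p₀^j·(1−p₀)^(n−j); p = Σ P(X=j) over j with P(X=j) ≤ P(X=18)
p-value (two-sided) = 0.00062
At α=0.05: p < α → reject H₀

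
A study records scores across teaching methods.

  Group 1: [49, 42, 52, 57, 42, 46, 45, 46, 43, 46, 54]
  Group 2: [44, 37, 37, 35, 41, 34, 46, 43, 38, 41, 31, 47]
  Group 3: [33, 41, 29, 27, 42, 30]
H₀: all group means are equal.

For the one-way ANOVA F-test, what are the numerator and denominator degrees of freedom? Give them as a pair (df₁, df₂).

degrees of freedom = [2, 26]

k = 3 groups, N = 29 total
df = (k−1, N−k) = (3−1, 29−3) = (2, 26)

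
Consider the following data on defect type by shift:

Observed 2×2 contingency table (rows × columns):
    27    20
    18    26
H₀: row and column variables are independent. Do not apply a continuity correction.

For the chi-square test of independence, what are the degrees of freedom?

degrees of freedom = 1

df = (r−1)(c−1) = (2−1)·(2−1) = 1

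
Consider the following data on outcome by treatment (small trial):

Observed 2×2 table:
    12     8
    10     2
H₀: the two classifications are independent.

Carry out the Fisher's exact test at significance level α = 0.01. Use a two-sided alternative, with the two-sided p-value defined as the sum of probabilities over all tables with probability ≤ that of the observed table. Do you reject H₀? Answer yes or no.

reject H₀: no

Margins: r₁=20, r₂=12, c₁=22, c₂=10, n=32
p_obs = C(20,12)·C(12,10)/C(32,22); sum pmf over tables with pmf ≤ p_obs
p-value (two-sided) = 0.24790
At α=0.01: p ≥ α → fail to reject H₀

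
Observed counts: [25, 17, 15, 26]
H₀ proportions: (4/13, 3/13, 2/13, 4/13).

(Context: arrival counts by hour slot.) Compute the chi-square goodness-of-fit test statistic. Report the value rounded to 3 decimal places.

n = 83; E_i = n·p_i = [25.54, 19.15, 12.77, 25.54]
χ² = (25−25.54)²/25.54 + (17−19.15)²/19.15 + (15−12.77)²/12.77 + (26−25.54)²/25.54 = 0.6516
df = 3

test statistic = 0.652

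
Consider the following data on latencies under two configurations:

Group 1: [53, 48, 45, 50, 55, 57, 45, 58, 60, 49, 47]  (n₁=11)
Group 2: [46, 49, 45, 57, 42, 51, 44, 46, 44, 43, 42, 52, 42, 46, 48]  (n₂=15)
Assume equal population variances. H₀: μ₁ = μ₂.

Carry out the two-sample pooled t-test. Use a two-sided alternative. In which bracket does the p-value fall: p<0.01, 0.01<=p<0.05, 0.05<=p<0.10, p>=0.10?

p-value bracket: 0.01<=p<0.05

x̄₁=51.545, s₁=5.336, n₁=11
x̄₂=46.467, s₂=4.291, n₂=15
s_p² = [10·5.336² + 14·4.291²]/24 = 22.6025
SE = √(s_p²·(1/11+1/15)) = 1.8872
t = (51.545−46.467)/1.8872 = 2.6911
df = 24
p-value (two-sided) = 0.01276
→ bracket: 0.01<=p<0.05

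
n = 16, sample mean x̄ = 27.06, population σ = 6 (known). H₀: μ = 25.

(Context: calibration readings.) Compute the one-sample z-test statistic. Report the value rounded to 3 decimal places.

test statistic = 1.373

SE = σ/√n = 6/√16 = 1.5000
z = (x̄−μ₀)/SE = (27.06−25)/1.5000 = 1.3733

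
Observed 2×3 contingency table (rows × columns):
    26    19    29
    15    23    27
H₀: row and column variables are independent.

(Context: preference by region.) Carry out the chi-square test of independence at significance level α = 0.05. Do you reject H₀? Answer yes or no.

Row totals [74, 65], col totals [41, 42, 56], n=139
χ² = (26−21.83)²/21.83 + (19−22.36)²/22.36 + (29−29.81)²/29.81 + (15−19.17)²/19.17 + (23−19.64)²/19.64 + (27−26.19)²/26.19 = 2.8327
df = 2
p-value (upper-tail) = 0.24259
At α=0.05: p ≥ α → fail to reject H₀

reject H₀: no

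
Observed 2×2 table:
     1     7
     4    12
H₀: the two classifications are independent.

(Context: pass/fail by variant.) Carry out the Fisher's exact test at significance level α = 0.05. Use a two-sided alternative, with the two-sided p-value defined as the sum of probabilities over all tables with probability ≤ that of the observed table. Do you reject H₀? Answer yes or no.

Margins: r₁=8, r₂=16, c₁=5, c₂=19, n=24
p_obs = C(8,1)·C(16,4)/C(24,5); sum pmf over tables with pmf ≤ p_obs
p-value (two-sided) = 0.63109
At α=0.05: p ≥ α → fail to reject H₀

reject H₀: no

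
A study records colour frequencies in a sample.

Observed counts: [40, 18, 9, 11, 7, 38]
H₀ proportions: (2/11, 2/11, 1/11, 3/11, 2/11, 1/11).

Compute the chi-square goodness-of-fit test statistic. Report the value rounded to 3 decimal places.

n = 123; E_i = n·p_i = [22.36, 22.36, 11.18, 33.55, 22.36, 11.18]
χ² = (40−22.36)²/22.36 + (18−22.36)²/22.36 + (9−11.18)²/11.18 + (11−33.55)²/33.55 + (7−22.36)²/22.36 + (38−11.18)²/11.18 = 105.2127
df = 5

test statistic = 105.213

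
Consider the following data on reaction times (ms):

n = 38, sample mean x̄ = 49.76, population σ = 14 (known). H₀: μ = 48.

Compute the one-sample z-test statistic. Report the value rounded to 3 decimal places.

test statistic = 0.775

SE = σ/√n = 14/√38 = 2.2711
z = (x̄−μ₀)/SE = (49.76−48)/2.2711 = 0.7750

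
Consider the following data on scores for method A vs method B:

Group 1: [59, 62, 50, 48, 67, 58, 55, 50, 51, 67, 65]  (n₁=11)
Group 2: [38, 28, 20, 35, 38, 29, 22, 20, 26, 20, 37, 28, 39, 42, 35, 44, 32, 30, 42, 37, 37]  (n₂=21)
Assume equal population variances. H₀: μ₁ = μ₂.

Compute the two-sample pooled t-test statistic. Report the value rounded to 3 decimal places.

test statistic = 9.021

x̄₁=57.455, s₁=7.147, n₁=11
x̄₂=32.333, s₂=7.644, n₂=21
s_p² = [10·7.147² + 20·7.644²]/30 = 55.9798
SE = √(s_p²·(1/11+1/21)) = 2.7847
t = (57.455−32.333)/2.7847 = 9.0210
df = 30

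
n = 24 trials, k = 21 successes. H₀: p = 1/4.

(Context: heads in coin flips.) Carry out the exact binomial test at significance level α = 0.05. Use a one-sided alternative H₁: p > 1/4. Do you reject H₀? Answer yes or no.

reject H₀: yes

Exact binomial: n=24, k=21, p₀=1/4=0.2500
P(X≥21) from Σ C(n,i)·p₀^i·(1−p₀)^(n−i)
p-value (one-sided, H₁ greater) = 0.00000
At α=0.05: p < α → reject H₀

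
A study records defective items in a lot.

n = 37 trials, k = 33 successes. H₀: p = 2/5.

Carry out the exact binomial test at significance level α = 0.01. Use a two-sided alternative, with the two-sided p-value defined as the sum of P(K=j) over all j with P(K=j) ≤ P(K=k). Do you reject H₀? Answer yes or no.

Exact binomial: n=37, k=33, p₀=2/5=0.4000
P(X=j) = C(n,j)·p₀^j·(1−p₀)^(n−j); p = Σ P(X=j) over j with P(X=j) ≤ P(X=33)
p-value (two-sided) = 0.00000
At α=0.01: p < α → reject H₀

reject H₀: yes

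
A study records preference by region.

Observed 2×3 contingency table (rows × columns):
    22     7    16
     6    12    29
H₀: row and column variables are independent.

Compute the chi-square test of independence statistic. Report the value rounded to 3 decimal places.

Row totals [45, 47], col totals [28, 19, 45], n=92
χ² = (22−13.70)²/13.70 + (7−9.29)²/9.29 + (16−22.01)²/22.01 + (6−14.30)²/14.30 + (12−9.71)²/9.71 + (29−22.99)²/22.99 = 14.1774
df = 2

test statistic = 14.177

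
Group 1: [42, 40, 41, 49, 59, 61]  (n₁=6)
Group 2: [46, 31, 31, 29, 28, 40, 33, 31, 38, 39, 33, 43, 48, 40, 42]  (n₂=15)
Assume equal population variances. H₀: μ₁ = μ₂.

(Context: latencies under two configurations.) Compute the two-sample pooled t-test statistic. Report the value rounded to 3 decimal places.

x̄₁=48.667, s₁=9.352, n₁=6
x̄₂=36.800, s₂=6.383, n₂=15
s_p² = [5·9.352² + 14·6.383²]/19 = 53.0386
SE = √(s_p²·(1/6+1/15)) = 3.5179
t = (48.667−36.800)/3.5179 = 3.3732
df = 19

test statistic = 3.373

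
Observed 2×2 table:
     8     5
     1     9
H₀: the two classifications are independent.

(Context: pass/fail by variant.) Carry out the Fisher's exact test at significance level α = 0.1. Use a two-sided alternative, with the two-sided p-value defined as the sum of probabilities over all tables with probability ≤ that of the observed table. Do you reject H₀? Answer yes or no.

reject H₀: yes

Margins: r₁=13, r₂=10, c₁=9, c₂=14, n=23
p_obs = C(13,8)·C(10,1)/C(23,9); sum pmf over tables with pmf ≤ p_obs
p-value (two-sided) = 0.02881
At α=0.1: p < α → reject H₀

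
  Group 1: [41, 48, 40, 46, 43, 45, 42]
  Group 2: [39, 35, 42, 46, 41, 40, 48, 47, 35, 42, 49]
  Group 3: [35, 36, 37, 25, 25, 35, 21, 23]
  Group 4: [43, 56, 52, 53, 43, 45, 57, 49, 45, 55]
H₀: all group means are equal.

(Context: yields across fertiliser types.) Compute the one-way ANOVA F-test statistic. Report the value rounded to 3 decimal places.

Group means [43.57, 42.18, 29.62, 49.80], grand mean 41.778
SSB = Σnᵢ(x̄ᵢ−x̄)² = 1849.397; SSW = ΣΣ(x−x̄ᵢ)² = 872.826
MSB = 1849.397/3 = 616.4655; MSW = 872.826/32 = 27.2758
F = MSB/MSW = 22.6012
df = (3, 32)

test statistic = 22.601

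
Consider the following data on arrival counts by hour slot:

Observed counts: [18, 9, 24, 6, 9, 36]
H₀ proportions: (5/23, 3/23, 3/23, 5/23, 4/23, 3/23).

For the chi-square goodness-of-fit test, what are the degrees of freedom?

degrees of freedom = 5

df = k − 1 = 6 − 1 = 5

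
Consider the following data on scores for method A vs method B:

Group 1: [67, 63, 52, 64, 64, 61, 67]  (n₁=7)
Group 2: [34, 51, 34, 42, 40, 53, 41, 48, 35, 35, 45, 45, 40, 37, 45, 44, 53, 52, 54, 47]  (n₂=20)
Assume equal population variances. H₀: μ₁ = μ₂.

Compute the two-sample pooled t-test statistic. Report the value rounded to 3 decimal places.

x̄₁=62.571, s₁=5.127, n₁=7
x̄₂=43.750, s₂=6.719, n₂=20
s_p² = [6·5.127² + 19·6.719²]/25 = 40.6186
SE = √(s_p²·(1/7+1/20)) = 2.7989
t = (62.571−43.750)/2.7989 = 6.7247
df = 25

test statistic = 6.725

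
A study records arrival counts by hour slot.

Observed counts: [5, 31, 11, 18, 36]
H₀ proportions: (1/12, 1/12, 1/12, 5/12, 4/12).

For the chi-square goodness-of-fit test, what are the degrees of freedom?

df = k − 1 = 5 − 1 = 4

degrees of freedom = 4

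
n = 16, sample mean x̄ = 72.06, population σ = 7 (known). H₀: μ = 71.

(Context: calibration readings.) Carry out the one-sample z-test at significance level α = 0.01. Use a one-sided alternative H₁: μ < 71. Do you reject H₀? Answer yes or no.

SE = σ/√n = 7/√16 = 1.7500
z = (x̄−μ₀)/SE = (72.06−71)/1.7500 = 0.6057
p-value (one-sided, H₁ less) = 0.72765
At α=0.01: p ≥ α → fail to reject H₀

reject H₀: no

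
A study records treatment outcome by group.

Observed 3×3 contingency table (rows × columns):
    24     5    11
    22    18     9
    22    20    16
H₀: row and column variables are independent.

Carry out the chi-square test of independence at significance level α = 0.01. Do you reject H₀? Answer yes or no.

reject H₀: no

Row totals [40, 49, 58], col totals [68, 43, 36], n=147
χ² = (24−18.50)²/18.50 + (5−11.70)²/11.70 + (11−9.80)²/9.80 + (22−22.67)²/22.67 + (18−14.33)²/14.33 + (9−12.00)²/12.00 + (22−26.83)²/26.83 + (20−16.97)²/16.97 + (16−14.20)²/14.20 = 8.9648
df = 4
p-value (upper-tail) = 0.06198
At α=0.01: p ≥ α → fail to reject H₀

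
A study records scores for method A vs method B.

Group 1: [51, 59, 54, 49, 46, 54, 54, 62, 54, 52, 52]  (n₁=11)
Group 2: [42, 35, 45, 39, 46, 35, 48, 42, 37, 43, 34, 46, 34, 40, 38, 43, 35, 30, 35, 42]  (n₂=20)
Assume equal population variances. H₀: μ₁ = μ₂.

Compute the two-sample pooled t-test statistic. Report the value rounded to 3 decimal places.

x̄₁=53.364, s₁=4.365, n₁=11
x̄₂=39.450, s₂=4.979, n₂=20
s_p² = [10·4.365² + 19·4.979²]/29 = 22.8102
SE = √(s_p²·(1/11+1/20)) = 1.7928
t = (53.364−39.450)/1.7928 = 7.7608
df = 29

test statistic = 7.761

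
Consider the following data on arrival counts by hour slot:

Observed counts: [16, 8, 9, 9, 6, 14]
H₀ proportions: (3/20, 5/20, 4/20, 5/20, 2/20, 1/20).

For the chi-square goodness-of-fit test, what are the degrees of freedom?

degrees of freedom = 5

df = k − 1 = 6 − 1 = 5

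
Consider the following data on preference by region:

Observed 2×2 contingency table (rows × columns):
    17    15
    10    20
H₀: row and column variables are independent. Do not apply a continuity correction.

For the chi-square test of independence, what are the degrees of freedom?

degrees of freedom = 1

df = (r−1)(c−1) = (2−1)·(2−1) = 1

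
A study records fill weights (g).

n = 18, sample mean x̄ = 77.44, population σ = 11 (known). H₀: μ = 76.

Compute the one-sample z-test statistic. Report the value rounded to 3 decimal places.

test statistic = 0.555

SE = σ/√n = 11/√18 = 2.5927
z = (x̄−μ₀)/SE = (77.44−76)/2.5927 = 0.5554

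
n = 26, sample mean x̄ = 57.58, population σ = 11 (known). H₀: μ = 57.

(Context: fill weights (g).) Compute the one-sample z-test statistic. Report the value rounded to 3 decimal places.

test statistic = 0.269

SE = σ/√n = 11/√26 = 2.1573
z = (x̄−μ₀)/SE = (57.58−57)/2.1573 = 0.2689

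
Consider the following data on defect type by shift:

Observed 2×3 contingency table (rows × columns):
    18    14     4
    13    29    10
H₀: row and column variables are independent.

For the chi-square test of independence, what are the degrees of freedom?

degrees of freedom = 2

df = (r−1)(c−1) = (2−1)·(3−1) = 2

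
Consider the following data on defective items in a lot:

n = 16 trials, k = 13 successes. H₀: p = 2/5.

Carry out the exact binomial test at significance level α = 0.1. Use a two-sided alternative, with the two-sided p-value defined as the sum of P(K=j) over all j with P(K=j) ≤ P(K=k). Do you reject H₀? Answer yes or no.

Exact binomial: n=16, k=13, p₀=2/5=0.4000
P(X=j) = C(n,j)·p₀^j·(1−p₀)^(n−j); p = Σ P(X=j) over j with P(X=j) ≤ P(X=13)
p-value (two-sided) = 0.00122
At α=0.1: p < α → reject H₀

reject H₀: yes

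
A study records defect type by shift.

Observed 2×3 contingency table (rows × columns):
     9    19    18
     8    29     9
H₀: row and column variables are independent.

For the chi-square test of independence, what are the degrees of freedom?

df = (r−1)(c−1) = (2−1)·(3−1) = 2

degrees of freedom = 2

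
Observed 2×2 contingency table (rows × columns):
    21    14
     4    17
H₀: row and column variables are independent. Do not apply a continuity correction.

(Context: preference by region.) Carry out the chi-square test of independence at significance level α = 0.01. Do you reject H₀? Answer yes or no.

reject H₀: yes

Row totals [35, 21], col totals [25, 31], n=56
χ² = (21−15.62)²/15.62 + (14−19.38)²/19.38 + (4−9.38)²/9.38 + (17−11.62)²/11.62 = 8.9070
df = 1
p-value (upper-tail) = 0.00284
At α=0.01: p < α → reject H₀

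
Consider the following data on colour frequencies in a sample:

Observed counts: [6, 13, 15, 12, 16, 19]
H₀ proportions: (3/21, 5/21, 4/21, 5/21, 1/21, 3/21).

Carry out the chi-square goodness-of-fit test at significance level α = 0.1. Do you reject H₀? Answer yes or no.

n = 81; E_i = n·p_i = [11.57, 19.29, 15.43, 19.29, 3.86, 11.57]
χ² = (6−11.57)²/11.57 + (13−19.29)²/19.29 + (15−15.43)²/15.43 + (12−19.29)²/19.29 + (16−3.86)²/3.86 + (19−11.57)²/11.57 = 50.4920
df = 5
p-value (upper-tail) = 0.00000
At α=0.1: p < α → reject H₀

reject H₀: yes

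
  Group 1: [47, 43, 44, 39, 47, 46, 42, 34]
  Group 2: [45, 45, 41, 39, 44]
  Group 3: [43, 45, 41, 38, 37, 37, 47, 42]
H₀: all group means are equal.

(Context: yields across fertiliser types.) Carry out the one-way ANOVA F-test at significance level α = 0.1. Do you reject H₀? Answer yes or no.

reject H₀: no

Group means [42.75, 42.80, 41.25], grand mean 42.190
SSB = Σnᵢ(x̄ᵢ−x̄)² = 11.438; SSW = ΣΣ(x−x̄ᵢ)² = 265.800
MSB = 11.438/2 = 5.7190; MSW = 265.800/18 = 14.7667
F = MSB/MSW = 0.3873
df = (2, 18)
p-value (upper-tail) = 0.68441
At α=0.1: p ≥ α → fail to reject H₀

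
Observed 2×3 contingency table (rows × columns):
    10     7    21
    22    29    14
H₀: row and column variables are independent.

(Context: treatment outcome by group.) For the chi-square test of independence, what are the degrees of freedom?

degrees of freedom = 2

df = (r−1)(c−1) = (2−1)·(3−1) = 2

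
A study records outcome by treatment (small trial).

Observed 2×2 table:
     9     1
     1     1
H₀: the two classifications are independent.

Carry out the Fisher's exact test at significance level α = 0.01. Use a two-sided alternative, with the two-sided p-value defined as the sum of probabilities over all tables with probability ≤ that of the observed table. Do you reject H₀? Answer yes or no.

reject H₀: no

Margins: r₁=10, r₂=2, c₁=10, c₂=2, n=12
p_obs = C(10,9)·C(2,1)/C(12,10); sum pmf over tables with pmf ≤ p_obs
p-value (two-sided) = 0.31818
At α=0.01: p ≥ α → fail to reject H₀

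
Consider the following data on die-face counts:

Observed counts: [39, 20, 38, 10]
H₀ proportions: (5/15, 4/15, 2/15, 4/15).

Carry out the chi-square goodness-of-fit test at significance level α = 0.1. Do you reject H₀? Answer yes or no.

n = 107; E_i = n·p_i = [35.67, 28.53, 14.27, 28.53]
χ² = (39−35.67)²/35.67 + (20−28.53)²/28.53 + (38−14.27)²/14.27 + (10−28.53)²/28.53 = 54.3832
df = 3
p-value (upper-tail) = 0.00000
At α=0.1: p < α → reject H₀

reject H₀: yes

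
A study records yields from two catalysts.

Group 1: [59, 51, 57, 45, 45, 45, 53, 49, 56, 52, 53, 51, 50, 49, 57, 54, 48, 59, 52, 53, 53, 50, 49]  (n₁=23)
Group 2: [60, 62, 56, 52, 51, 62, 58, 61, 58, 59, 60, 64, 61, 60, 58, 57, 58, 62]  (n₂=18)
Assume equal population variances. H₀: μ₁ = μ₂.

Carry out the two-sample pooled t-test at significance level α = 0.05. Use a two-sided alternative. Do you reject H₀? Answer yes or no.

reject H₀: yes

x̄₁=51.739, s₁=4.103, n₁=23
x̄₂=58.833, s₂=3.365, n₂=18
s_p² = [22·4.103² + 17·3.365²]/39 = 14.4342
SE = √(s_p²·(1/23+1/18)) = 1.1956
t = (51.739−58.833)/1.1956 = -5.9336
df = 39
p-value (two-sided) = 0.00000
At α=0.05: p < α → reject H₀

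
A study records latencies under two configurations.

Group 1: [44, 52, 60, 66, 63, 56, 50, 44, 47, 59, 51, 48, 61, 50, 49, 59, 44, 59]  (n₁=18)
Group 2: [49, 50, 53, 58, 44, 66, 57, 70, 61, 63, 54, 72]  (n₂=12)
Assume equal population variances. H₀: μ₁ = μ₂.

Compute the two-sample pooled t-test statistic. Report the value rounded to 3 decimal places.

test statistic = -1.617

x̄₁=53.444, s₁=7.023, n₁=18
x̄₂=58.083, s₂=8.639, n₂=12
s_p² = [17·7.023² + 11·8.639²]/28 = 59.2629
SE = √(s_p²·(1/18+1/12)) = 2.8690
t = (53.444−58.083)/2.8690 = -1.6169
df = 28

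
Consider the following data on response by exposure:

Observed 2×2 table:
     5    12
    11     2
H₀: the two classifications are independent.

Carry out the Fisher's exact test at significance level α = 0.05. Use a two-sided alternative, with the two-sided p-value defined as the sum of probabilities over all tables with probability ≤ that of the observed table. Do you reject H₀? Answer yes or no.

Margins: r₁=17, r₂=13, c₁=16, c₂=14, n=30
p_obs = C(17,5)·C(13,11)/C(30,16); sum pmf over tables with pmf ≤ p_obs
p-value (two-sided) = 0.00391
At α=0.05: p < α → reject H₀

reject H₀: yes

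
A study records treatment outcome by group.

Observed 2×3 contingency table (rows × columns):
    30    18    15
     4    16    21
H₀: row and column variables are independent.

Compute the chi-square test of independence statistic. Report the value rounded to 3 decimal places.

Row totals [63, 41], col totals [34, 34, 36], n=104
χ² = (30−20.60)²/20.60 + (18−20.60)²/20.60 + (15−21.81)²/21.81 + (4−13.40)²/13.40 + (16−13.40)²/13.40 + (21−14.19)²/14.19 = 17.1119
df = 2

test statistic = 17.112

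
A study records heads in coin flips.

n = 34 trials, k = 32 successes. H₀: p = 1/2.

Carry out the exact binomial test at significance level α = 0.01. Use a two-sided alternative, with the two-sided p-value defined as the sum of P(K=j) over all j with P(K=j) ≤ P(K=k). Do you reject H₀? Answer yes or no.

Exact binomial: n=34, k=32, p₀=1/2=0.5000
P(X=j) = C(n,j)·p₀^j·(1−p₀)^(n−j); p = Σ P(X=j) over j with P(X=j) ≤ P(X=32)
p-value (two-sided) = 0.00000
At α=0.01: p < α → reject H₀

reject H₀: yes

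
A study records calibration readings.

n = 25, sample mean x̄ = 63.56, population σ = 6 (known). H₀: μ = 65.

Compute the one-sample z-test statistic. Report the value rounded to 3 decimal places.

test statistic = -1.200

SE = σ/√n = 6/√25 = 1.2000
z = (x̄−μ₀)/SE = (63.56−65)/1.2000 = -1.2000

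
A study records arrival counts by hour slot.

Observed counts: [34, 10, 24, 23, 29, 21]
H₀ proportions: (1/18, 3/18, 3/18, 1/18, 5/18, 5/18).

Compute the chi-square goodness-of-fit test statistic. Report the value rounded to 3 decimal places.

test statistic = 135.604

n = 141; E_i = n·p_i = [7.83, 23.50, 23.50, 7.83, 39.17, 39.17]
χ² = (34−7.83)²/7.83 + (10−23.50)²/23.50 + (24−23.50)²/23.50 + (23−7.83)²/7.83 + (29−39.17)²/39.17 + (21−39.17)²/39.17 = 135.6043
df = 5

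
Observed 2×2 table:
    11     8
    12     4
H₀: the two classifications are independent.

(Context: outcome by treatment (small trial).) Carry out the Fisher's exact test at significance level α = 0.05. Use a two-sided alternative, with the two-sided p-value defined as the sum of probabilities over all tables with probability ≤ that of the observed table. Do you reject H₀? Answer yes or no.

Margins: r₁=19, r₂=16, c₁=23, c₂=12, n=35
p_obs = C(19,11)·C(16,12)/C(35,23); sum pmf over tables with pmf ≤ p_obs
p-value (two-sided) = 0.47586
At α=0.05: p ≥ α → fail to reject H₀

reject H₀: no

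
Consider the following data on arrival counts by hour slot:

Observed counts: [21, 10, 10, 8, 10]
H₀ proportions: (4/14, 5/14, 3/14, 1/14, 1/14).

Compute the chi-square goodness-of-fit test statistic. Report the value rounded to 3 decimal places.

test statistic = 18.732

n = 59; E_i = n·p_i = [16.86, 21.07, 12.64, 4.21, 4.21]
χ² = (21−16.86)²/16.86 + (10−21.07)²/21.07 + (10−12.64)²/12.64 + (8−4.21)²/4.21 + (10−4.21)²/4.21 = 18.7316
df = 4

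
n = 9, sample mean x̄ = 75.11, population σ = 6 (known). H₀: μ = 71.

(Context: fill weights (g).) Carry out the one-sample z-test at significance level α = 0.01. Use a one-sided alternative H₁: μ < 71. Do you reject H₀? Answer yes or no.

SE = σ/√n = 6/√9 = 2.0000
z = (x̄−μ₀)/SE = (75.11−71)/2.0000 = 2.0550
p-value (one-sided, H₁ less) = 0.98006
At α=0.01: p ≥ α → fail to reject H₀

reject H₀: no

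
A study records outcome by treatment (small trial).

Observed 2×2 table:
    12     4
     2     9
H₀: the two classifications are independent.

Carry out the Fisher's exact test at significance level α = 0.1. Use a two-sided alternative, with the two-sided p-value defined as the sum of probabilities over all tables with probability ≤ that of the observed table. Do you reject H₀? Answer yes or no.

reject H₀: yes

Margins: r₁=16, r₂=11, c₁=14, c₂=13, n=27
p_obs = C(16,12)·C(11,2)/C(27,14); sum pmf over tables with pmf ≤ p_obs
p-value (two-sided) = 0.00633
At α=0.1: p < α → reject H₀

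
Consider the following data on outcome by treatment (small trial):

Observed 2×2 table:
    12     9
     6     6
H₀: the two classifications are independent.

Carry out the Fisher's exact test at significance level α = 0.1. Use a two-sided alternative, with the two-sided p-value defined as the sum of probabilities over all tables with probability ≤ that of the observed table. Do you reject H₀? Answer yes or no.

reject H₀: no

Margins: r₁=21, r₂=12, c₁=18, c₂=15, n=33
p_obs = C(21,12)·C(12,6)/C(33,18); sum pmf over tables with pmf ≤ p_obs
p-value (two-sided) = 0.73066
At α=0.1: p ≥ α → fail to reject H₀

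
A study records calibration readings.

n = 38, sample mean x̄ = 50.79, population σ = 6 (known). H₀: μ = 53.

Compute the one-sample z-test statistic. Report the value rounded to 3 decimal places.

SE = σ/√n = 6/√38 = 0.9733
z = (x̄−μ₀)/SE = (50.79−53)/0.9733 = -2.2706

test statistic = -2.271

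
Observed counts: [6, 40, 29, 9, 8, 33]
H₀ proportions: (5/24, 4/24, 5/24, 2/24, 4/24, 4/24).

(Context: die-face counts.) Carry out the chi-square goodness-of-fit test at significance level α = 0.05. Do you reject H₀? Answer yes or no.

n = 125; E_i = n·p_i = [26.04, 20.83, 26.04, 10.42, 20.83, 20.83]
χ² = (6−26.04)²/26.04 + (40−20.83)²/20.83 + (29−26.04)²/26.04 + (9−10.42)²/10.42 + (8−20.83)²/20.83 + (33−20.83)²/20.83 = 48.5968
df = 5
p-value (upper-tail) = 0.00000
At α=0.05: p < α → reject H₀

reject H₀: yes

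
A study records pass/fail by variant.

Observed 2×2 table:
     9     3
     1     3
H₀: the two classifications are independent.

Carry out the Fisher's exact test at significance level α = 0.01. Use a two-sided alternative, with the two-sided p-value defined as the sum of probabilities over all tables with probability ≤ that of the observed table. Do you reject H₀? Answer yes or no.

Margins: r₁=12, r₂=4, c₁=10, c₂=6, n=16
p_obs = C(12,9)·C(4,1)/C(16,10); sum pmf over tables with pmf ≤ p_obs
p-value (two-sided) = 0.11813
At α=0.01: p ≥ α → fail to reject H₀

reject H₀: no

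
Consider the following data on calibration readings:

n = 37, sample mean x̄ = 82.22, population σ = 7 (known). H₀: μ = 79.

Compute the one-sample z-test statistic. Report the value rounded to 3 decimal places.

SE = σ/√n = 7/√37 = 1.1508
z = (x̄−μ₀)/SE = (82.22−79)/1.1508 = 2.7981

test statistic = 2.798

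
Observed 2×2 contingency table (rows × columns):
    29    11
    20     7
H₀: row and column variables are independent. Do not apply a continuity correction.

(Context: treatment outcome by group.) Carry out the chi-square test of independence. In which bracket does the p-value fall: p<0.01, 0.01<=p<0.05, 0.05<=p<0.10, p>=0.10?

p-value bracket: p>=0.10

Row totals [40, 27], col totals [49, 18], n=67
χ² = (29−29.25)²/29.25 + (11−10.75)²/10.75 + (20−19.75)²/19.75 + (7−7.25)²/7.25 = 0.0203
df = 1
p-value (upper-tail) = 0.88663
→ bracket: p>=0.10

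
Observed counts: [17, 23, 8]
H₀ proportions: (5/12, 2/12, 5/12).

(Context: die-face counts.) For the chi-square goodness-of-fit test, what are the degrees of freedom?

df = k − 1 = 3 − 1 = 2

degrees of freedom = 2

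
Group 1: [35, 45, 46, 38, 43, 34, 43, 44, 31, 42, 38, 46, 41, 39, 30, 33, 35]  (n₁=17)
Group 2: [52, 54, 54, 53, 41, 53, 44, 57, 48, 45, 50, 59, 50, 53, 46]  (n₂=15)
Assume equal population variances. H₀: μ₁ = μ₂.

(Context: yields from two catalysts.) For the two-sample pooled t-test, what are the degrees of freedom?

df = n₁ + n₂ − 2 = 17 + 15 − 2 = 30

degrees of freedom = 30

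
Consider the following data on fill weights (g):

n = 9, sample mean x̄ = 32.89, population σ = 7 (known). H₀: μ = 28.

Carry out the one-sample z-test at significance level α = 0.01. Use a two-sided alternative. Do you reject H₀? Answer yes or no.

SE = σ/√n = 7/√9 = 2.3333
z = (x̄−μ₀)/SE = (32.89−28)/2.3333 = 2.0957
p-value (two-sided) = 0.03611
At α=0.01: p ≥ α → fail to reject H₀

reject H₀: no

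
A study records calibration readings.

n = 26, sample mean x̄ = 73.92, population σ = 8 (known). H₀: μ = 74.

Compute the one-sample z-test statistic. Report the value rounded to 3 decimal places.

SE = σ/√n = 8/√26 = 1.5689
z = (x̄−μ₀)/SE = (73.92−74)/1.5689 = -0.0510

test statistic = -0.051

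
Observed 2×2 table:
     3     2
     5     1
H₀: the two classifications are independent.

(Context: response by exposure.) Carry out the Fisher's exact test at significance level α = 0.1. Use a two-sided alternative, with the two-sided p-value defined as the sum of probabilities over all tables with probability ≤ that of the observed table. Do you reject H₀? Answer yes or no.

reject H₀: no

Margins: r₁=5, r₂=6, c₁=8, c₂=3, n=11
p_obs = C(5,3)·C(6,5)/C(11,8); sum pmf over tables with pmf ≤ p_obs
p-value (two-sided) = 0.54545
At α=0.1: p ≥ α → fail to reject H₀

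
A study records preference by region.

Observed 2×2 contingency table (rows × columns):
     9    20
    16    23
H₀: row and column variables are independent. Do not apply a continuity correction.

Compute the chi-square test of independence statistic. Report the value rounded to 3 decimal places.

test statistic = 0.714

Row totals [29, 39], col totals [25, 43], n=68
χ² = (9−10.66)²/10.66 + (20−18.34)²/18.34 + (16−14.34)²/14.34 + (23−24.66)²/24.66 = 0.7142
df = 1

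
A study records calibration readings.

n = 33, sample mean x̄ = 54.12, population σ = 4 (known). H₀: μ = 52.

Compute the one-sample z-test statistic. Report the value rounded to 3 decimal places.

SE = σ/√n = 4/√33 = 0.6963
z = (x̄−μ₀)/SE = (54.12−52)/0.6963 = 3.0446

test statistic = 3.045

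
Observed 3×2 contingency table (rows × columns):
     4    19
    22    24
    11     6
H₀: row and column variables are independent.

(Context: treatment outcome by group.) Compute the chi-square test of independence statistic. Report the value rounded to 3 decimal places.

Row totals [23, 46, 17], col totals [37, 49], n=86
χ² = (4−9.90)²/9.90 + (19−13.10)²/13.10 + (22−19.79)²/19.79 + (24−26.21)²/26.21 + (11−7.31)²/7.31 + (6−9.69)²/9.69 = 9.8577
df = 2

test statistic = 9.858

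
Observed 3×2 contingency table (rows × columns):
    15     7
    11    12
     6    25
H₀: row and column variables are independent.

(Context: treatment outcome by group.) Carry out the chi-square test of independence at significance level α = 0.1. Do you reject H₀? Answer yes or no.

Row totals [22, 23, 31], col totals [32, 44], n=76
χ² = (15−9.26)²/9.26 + (7−12.74)²/12.74 + (11−9.68)²/9.68 + (12−13.32)²/13.32 + (6−13.05)²/13.05 + (25−17.95)²/17.95 = 13.0278
df = 2
p-value (upper-tail) = 0.00148
At α=0.1: p < α → reject H₀

reject H₀: yes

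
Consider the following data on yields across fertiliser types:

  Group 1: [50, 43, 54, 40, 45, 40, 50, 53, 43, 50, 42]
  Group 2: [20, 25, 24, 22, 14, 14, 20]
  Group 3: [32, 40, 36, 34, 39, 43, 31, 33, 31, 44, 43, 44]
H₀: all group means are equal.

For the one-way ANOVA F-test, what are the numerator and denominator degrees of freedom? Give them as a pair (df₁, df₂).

k = 3 groups, N = 30 total
df = (k−1, N−k) = (3−1, 30−3) = (2, 27)

degrees of freedom = [2, 27]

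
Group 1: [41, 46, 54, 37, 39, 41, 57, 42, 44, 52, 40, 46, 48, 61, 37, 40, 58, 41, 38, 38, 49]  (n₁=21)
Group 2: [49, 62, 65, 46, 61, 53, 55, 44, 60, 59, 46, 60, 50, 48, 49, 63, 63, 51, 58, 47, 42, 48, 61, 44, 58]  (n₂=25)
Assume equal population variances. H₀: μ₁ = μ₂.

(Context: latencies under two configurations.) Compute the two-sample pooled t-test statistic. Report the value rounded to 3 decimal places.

test statistic = -3.936

x̄₁=45.190, s₁=7.400, n₁=21
x̄₂=53.680, s₂=7.192, n₂=25
s_p² = [20·7.400² + 24·7.192²]/44 = 53.1063
SE = √(s_p²·(1/21+1/25)) = 2.1571
t = (45.190−53.680)/2.1571 = -3.9356
df = 44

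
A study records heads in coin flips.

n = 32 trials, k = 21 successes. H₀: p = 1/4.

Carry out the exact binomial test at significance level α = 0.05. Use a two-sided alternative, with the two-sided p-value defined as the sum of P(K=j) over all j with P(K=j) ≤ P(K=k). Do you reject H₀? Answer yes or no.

Exact binomial: n=32, k=21, p₀=1/4=0.2500
P(X=j) = C(n,j)·p₀^j·(1−p₀)^(n−j); p = Σ P(X=j) over j with P(X=j) ≤ P(X=21)
p-value (two-sided) = 0.00000
At α=0.05: p < α → reject H₀

reject H₀: yes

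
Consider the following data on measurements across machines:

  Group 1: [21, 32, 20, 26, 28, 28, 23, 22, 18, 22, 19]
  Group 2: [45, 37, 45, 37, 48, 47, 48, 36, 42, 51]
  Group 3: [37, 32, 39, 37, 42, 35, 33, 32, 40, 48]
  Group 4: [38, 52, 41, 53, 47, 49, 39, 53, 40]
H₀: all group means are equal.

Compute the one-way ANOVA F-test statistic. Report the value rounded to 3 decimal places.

test statistic = 37.730

Group means [23.55, 43.60, 37.50, 45.78], grand mean 37.050
SSB = Σnᵢ(x̄ᵢ−x̄)² = 3122.717; SSW = ΣΣ(x−x̄ᵢ)² = 993.183
MSB = 3122.717/3 = 1040.9057; MSW = 993.183/36 = 27.5884
F = MSB/MSW = 37.7298
df = (3, 36)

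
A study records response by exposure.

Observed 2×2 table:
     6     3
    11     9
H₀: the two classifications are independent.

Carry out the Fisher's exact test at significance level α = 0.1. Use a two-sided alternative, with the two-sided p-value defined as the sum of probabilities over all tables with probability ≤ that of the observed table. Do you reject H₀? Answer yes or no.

Margins: r₁=9, r₂=20, c₁=17, c₂=12, n=29
p_obs = C(9,6)·C(20,11)/C(29,17); sum pmf over tables with pmf ≤ p_obs
p-value (two-sided) = 0.69415
At α=0.1: p ≥ α → fail to reject H₀

reject H₀: no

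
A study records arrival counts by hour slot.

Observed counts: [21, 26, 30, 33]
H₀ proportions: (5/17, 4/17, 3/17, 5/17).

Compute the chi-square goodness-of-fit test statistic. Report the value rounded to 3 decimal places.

test statistic = 9.773

n = 110; E_i = n·p_i = [32.35, 25.88, 19.41, 32.35]
χ² = (21−32.35)²/32.35 + (26−25.88)²/25.88 + (30−19.41)²/19.41 + (33−32.35)²/32.35 = 9.7727
df = 3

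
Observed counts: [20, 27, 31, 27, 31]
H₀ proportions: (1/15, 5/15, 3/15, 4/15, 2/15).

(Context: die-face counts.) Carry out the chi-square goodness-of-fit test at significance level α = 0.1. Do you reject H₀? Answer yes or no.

n = 136; E_i = n·p_i = [9.07, 45.33, 27.20, 36.27, 18.13]
χ² = (20−9.07)²/9.07 + (27−45.33)²/45.33 + (31−27.20)²/27.20 + (27−36.27)²/36.27 + (31−18.13)²/18.13 = 32.6268
df = 4
p-value (upper-tail) = 0.00000
At α=0.1: p < α → reject H₀

reject H₀: yes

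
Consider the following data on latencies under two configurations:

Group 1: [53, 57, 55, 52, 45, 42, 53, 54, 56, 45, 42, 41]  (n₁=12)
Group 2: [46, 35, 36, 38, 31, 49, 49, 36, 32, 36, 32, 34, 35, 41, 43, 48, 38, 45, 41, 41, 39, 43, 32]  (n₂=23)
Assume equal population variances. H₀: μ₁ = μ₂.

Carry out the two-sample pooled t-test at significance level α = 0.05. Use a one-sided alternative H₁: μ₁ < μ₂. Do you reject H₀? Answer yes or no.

x̄₁=49.583, s₁=6.067, n₁=12
x̄₂=39.130, s₂=5.667, n₂=23
s_p² = [11·6.067² + 22·5.667²]/33 = 33.6826
SE = √(s_p²·(1/12+1/23)) = 2.0667
t = (49.583−39.130)/2.0667 = 5.0577
df = 33
p-value (one-sided, H₁ less) = 0.99999
At α=0.05: p ≥ α → fail to reject H₀

reject H₀: no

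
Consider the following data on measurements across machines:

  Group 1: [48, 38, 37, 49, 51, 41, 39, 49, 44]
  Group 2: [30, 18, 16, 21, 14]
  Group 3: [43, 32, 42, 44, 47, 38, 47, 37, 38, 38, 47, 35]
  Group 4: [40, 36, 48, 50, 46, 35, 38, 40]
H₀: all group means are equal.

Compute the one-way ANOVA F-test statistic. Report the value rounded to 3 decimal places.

Group means [44.00, 19.80, 40.67, 41.62], grand mean 38.706
SSB = Σnᵢ(x̄ᵢ−x̄)² = 2153.717; SSW = ΣΣ(x−x̄ᵢ)² = 895.342
MSB = 2153.717/3 = 717.9057; MSW = 895.342/30 = 29.8447
F = MSB/MSW = 24.0547
df = (3, 30)

test statistic = 24.055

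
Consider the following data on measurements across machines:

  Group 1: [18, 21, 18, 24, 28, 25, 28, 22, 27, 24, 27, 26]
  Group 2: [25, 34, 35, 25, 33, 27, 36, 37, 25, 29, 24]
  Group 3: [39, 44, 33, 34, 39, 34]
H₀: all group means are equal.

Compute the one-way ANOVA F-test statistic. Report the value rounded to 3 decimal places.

Group means [24.00, 30.00, 37.17], grand mean 29.000
SSB = Σnᵢ(x̄ᵢ−x̄)² = 711.167; SSW = ΣΣ(x−x̄ᵢ)² = 486.833
MSB = 711.167/2 = 355.5833; MSW = 486.833/26 = 18.7244
F = MSB/MSW = 18.9904
df = (2, 26)

test statistic = 18.990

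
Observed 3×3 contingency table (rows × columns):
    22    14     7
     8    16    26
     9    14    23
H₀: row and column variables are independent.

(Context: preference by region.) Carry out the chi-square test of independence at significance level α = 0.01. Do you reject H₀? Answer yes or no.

Row totals [43, 50, 46], col totals [39, 44, 56], n=139
χ² = (22−12.06)²/12.06 + (14−13.61)²/13.61 + (7−17.32)²/17.32 + (8−14.03)²/14.03 + (16−15.83)²/15.83 + (26−20.14)²/20.14 + (9−12.91)²/12.91 + (14−14.56)²/14.56 + (23−18.53)²/18.53 = 20.9211
df = 4
p-value (upper-tail) = 0.00033
At α=0.01: p < α → reject H₀

reject H₀: yes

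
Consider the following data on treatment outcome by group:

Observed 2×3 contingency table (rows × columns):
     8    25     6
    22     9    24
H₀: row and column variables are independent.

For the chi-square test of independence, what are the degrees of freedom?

df = (r−1)(c−1) = (2−1)·(3−1) = 2

degrees of freedom = 2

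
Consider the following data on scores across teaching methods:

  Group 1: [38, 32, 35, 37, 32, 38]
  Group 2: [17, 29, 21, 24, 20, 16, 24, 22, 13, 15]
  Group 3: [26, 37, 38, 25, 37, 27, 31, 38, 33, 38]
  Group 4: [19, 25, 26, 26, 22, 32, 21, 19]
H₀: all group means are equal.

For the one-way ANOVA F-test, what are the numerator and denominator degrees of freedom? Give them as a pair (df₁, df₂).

k = 4 groups, N = 34 total
df = (k−1, N−k) = (4−1, 34−4) = (3, 30)

degrees of freedom = [3, 30]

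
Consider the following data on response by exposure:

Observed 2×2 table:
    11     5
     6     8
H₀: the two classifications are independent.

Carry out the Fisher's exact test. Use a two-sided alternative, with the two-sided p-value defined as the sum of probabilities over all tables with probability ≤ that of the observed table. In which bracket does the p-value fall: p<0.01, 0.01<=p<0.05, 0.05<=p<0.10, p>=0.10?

p-value bracket: p>=0.10

Margins: r₁=16, r₂=14, c₁=17, c₂=13, n=30
p_obs = C(16,11)·C(14,6)/C(30,17); sum pmf over tables with pmf ≤ p_obs
p-value (two-sided) = 0.26851
→ bracket: p>=0.10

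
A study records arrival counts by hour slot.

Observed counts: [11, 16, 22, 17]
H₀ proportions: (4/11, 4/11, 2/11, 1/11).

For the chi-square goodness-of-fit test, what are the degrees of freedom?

degrees of freedom = 3

df = k − 1 = 4 − 1 = 3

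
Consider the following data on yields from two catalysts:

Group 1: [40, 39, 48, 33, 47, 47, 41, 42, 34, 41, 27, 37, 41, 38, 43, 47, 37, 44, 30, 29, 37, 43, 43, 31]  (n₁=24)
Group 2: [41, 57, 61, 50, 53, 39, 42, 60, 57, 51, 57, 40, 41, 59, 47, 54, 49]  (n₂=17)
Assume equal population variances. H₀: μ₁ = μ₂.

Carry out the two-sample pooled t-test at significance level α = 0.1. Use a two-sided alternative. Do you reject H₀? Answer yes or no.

x̄₁=39.125, s₁=6.010, n₁=24
x̄₂=50.471, s₂=7.617, n₂=17
s_p² = [23·6.010² + 16·7.617²]/39 = 45.0990
SE = √(s_p²·(1/24+1/17)) = 2.1289
t = (39.125−50.471)/2.1289 = -5.3294
df = 39
p-value (two-sided) = 0.00000
At α=0.1: p < α → reject H₀

reject H₀: yes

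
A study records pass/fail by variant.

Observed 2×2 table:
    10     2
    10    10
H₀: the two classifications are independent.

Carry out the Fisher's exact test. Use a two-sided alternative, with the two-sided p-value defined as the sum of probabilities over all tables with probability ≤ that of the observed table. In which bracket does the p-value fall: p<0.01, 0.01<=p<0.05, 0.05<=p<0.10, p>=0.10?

Margins: r₁=12, r₂=20, c₁=20, c₂=12, n=32
p_obs = C(12,10)·C(20,10)/C(32,20); sum pmf over tables with pmf ≤ p_obs
p-value (two-sided) = 0.07528
→ bracket: 0.05<=p<0.10

p-value bracket: 0.05<=p<0.10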